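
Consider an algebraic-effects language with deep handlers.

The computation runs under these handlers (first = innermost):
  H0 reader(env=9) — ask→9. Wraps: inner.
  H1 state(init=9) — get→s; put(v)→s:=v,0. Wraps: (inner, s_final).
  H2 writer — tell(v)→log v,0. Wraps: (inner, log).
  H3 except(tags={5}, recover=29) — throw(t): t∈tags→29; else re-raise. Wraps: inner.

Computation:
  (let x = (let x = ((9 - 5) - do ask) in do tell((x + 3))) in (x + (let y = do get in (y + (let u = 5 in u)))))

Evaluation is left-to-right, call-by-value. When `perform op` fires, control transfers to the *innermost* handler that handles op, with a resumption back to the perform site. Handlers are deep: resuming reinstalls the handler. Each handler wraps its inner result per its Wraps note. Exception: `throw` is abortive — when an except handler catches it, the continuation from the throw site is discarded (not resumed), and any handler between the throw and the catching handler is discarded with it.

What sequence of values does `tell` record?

Evaluation trace:
ask @ H0 ⇒ 9
tell(-2) @ H2 ⇒ log+=-2
get @ H1 ⇒ 9
H0 returns 14
H1 returns (14, 9)
H2 returns ((14, 9), (-2))
H3 returns ((14, 9), (-2))
= ((14, 9), (-2))

Answer: (-2)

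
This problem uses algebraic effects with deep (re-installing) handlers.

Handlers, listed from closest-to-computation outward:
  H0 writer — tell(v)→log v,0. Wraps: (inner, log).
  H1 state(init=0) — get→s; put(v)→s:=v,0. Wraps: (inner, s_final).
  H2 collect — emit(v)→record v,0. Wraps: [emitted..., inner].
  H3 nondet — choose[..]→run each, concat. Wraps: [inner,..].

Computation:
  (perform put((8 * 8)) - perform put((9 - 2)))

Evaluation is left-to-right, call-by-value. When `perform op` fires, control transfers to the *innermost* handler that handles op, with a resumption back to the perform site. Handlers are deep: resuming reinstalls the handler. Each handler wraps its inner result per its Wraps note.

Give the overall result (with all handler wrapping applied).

Answer: [[((0, ()), 7)]]

Step-by-step:
put(64) @ H1 ⇒ s:=64
put(7) @ H1 ⇒ s:=7
H0 returns (0, ())
H1 returns ((0, ()), 7)
H2 returns [((0, ()), 7)]
H3 returns [[((0, ()), 7)]]
= [[((0, ()), 7)]]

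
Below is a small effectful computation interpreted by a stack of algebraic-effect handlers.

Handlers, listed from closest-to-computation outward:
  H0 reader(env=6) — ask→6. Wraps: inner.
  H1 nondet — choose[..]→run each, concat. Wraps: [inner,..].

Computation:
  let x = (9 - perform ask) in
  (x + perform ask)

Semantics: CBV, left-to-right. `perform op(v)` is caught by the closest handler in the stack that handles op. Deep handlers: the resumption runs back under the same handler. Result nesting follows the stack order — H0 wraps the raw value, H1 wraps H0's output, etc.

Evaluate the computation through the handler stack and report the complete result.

Answer: [9]

Working:
ask @ H0 ⇒ 6
ask @ H0 ⇒ 6
H0 returns 9
H1 returns [9]
= [9]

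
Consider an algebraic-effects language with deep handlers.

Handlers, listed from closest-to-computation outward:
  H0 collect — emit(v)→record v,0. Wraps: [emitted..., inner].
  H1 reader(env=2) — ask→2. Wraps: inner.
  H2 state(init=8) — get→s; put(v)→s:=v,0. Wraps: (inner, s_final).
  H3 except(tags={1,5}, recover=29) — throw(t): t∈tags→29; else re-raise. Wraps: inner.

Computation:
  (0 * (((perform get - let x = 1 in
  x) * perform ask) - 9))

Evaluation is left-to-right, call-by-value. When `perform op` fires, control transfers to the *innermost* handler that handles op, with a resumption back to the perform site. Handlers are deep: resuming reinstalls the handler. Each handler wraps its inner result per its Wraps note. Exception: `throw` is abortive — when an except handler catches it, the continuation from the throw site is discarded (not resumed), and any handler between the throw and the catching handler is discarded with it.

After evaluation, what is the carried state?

Working:
get @ H2 ⇒ 8
ask @ H1 ⇒ 2
H0 returns [0]
H1 returns [0]
H2 returns ([0], 8)
H3 returns ([0], 8)
= ([0], 8)

Answer: 8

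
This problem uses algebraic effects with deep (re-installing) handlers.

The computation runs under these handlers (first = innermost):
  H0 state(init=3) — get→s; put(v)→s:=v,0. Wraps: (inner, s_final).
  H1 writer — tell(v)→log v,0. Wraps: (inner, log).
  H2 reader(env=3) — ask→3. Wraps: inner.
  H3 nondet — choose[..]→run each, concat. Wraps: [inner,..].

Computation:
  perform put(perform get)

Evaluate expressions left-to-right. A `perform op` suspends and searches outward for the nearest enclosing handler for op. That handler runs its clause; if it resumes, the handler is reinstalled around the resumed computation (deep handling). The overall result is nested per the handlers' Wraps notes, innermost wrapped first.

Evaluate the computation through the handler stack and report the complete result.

Working:
get @ H0 ⇒ 3
put(3) @ H0 ⇒ s:=3
H0 returns (0, 3)
H1 returns ((0, 3), ())
H2 returns ((0, 3), ())
H3 returns [((0, 3), ())]
= [((0, 3), ())]

Answer: [((0, 3), ())]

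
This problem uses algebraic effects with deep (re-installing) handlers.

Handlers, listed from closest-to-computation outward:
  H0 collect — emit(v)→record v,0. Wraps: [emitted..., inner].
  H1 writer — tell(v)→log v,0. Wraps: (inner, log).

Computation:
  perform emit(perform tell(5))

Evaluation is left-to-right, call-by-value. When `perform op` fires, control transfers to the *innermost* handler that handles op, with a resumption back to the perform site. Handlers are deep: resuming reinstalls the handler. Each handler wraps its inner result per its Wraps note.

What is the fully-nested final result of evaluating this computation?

Step-by-step:
tell(5) @ H1 ⇒ log+=5
emit(0) @ H0 ⇒ out+=0
H0 returns [0, 0]
H1 returns ([0, 0], (5))
= ([0, 0], (5))

Answer: ([0, 0], (5))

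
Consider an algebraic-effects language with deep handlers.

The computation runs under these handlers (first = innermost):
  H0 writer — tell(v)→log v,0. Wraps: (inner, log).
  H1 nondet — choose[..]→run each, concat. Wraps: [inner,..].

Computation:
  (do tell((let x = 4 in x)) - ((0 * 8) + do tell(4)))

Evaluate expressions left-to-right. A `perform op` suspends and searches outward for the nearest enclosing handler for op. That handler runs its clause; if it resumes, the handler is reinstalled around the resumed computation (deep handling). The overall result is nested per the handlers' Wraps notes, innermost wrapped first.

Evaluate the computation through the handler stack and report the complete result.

Step-by-step:
tell(4) @ H0 ⇒ log+=4
tell(4) @ H0 ⇒ log+=4
H0 returns (0, (4, 4))
H1 returns [(0, (4, 4))]
= [(0, (4, 4))]

Answer: [(0, (4, 4))]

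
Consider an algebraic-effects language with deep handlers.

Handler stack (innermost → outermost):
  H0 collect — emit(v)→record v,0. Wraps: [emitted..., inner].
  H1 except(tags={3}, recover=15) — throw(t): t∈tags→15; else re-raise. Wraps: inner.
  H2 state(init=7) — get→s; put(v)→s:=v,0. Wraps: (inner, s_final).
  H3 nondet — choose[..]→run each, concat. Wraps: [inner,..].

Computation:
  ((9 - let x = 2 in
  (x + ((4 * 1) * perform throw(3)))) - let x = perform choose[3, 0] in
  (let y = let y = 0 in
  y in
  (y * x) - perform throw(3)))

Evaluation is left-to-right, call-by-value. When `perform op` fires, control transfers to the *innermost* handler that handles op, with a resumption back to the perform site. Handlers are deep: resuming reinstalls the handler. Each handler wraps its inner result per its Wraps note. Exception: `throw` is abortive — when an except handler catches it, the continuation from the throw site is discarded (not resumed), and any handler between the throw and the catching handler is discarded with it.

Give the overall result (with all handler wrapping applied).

Answer: [(15, 7)]

Working:
throw(3) @ H1 caught ⇒ 15
H2 returns (15, 7)
H3 returns [(15, 7)]
= [(15, 7)]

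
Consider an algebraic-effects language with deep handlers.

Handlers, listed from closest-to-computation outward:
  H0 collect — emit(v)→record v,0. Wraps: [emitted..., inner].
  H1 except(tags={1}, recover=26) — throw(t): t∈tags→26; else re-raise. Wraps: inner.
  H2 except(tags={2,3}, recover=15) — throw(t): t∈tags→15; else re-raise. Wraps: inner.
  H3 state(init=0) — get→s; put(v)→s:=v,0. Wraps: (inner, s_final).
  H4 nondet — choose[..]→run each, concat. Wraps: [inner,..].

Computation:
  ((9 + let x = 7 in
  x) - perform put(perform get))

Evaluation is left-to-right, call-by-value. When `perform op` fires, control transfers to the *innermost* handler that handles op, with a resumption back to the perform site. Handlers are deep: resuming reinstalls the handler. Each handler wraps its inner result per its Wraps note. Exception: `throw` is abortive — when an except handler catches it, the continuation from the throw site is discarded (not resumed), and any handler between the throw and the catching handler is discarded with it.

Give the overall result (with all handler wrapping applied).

Answer: [([16], 0)]

Evaluation trace:
get @ H3 ⇒ 0
put(0) @ H3 ⇒ s:=0
H0 returns [16]
H1 returns [16]
H2 returns [16]
H3 returns ([16], 0)
H4 returns [([16], 0)]
= [([16], 0)]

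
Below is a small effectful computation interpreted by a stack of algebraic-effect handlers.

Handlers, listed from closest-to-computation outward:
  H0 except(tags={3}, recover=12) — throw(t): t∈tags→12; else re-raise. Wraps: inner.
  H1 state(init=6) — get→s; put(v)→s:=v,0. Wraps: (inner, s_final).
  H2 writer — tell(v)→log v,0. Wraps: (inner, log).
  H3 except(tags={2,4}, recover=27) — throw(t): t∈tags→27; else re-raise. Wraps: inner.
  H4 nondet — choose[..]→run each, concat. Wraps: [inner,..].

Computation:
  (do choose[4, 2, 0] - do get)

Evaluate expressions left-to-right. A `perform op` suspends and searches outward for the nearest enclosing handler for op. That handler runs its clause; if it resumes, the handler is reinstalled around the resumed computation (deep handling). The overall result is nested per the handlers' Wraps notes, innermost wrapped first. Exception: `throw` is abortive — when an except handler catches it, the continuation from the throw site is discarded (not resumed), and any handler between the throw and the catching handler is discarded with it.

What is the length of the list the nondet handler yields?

Answer: 3

Evaluation trace:
choose[4, 2, 0] @ H4
  branch[0] choose=4:
    get @ H1 ⇒ 6
    H0 returns -2
    H1 returns (-2, 6)
    H2 returns ((-2, 6), ())
    H3 returns ((-2, 6), ())
    H4 returns [((-2, 6), ())]
  branch[1] choose=2:
    get @ H1 ⇒ 6
    H0 returns -4
    H1 returns (-4, 6)
    H2 returns ((-4, 6), ())
    H3 returns ((-4, 6), ())
    H4 returns [((-4, 6), ())]
  branch[2] choose=0:
    get @ H1 ⇒ 6
    H0 returns -6
    H1 returns (-6, 6)
    H2 returns ((-6, 6), ())
    H3 returns ((-6, 6), ())
    H4 returns [((-6, 6), ())]
= [((-2, 6), ()), ((-4, 6), ()), ((-6, 6), ())]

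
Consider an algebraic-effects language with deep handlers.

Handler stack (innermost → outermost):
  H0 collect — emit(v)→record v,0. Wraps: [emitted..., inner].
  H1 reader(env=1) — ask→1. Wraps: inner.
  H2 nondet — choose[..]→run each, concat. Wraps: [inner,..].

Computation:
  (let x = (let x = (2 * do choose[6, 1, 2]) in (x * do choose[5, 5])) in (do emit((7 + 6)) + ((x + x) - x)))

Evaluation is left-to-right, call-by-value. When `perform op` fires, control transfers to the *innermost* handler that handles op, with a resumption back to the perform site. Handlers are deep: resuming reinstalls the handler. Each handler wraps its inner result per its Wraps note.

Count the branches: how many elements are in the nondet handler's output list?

Evaluation trace:
choose[6, 1, 2] @ H2
  branch[0] choose=6:
    choose[5, 5] @ H2
      branch[0] choose=5:
        emit(13) @ H0 ⇒ out+=13
        H0 returns [13, 60]
        H1 returns [13, 60]
        H2 returns [[13, 60]]
      branch[1] choose=5:
        emit(13) @ H0 ⇒ out+=13
        H0 returns [13, 60]
        H1 returns [13, 60]
        H2 returns [[13, 60]]
  branch[1] choose=1:
    choose[5, 5] @ H2
      branch[0] choose=5:
        emit(13) @ H0 ⇒ out+=13
        H0 returns [13, 10]
        H1 returns [13, 10]
        H2 returns [[13, 10]]
      branch[1] choose=5:
        emit(13) @ H0 ⇒ out+=13
        H0 returns [13, 10]
        H1 returns [13, 10]
        H2 returns [[13, 10]]
  branch[2] choose=2:
    choose[5, 5] @ H2
      branch[0] choose=5:
        emit(13) @ H0 ⇒ out+=13
        H0 returns [13, 20]
        H1 returns [13, 20]
        H2 returns [[13, 20]]
      branch[1] choose=5:
        emit(13) @ H0 ⇒ out+=13
        H0 returns [13, 20]
        H1 returns [13, 20]
        H2 returns [[13, 20]]
= [[13, 60], [13, 60], [13, 10], [13, 10], [13, 20], [13, 20]]

Answer: 6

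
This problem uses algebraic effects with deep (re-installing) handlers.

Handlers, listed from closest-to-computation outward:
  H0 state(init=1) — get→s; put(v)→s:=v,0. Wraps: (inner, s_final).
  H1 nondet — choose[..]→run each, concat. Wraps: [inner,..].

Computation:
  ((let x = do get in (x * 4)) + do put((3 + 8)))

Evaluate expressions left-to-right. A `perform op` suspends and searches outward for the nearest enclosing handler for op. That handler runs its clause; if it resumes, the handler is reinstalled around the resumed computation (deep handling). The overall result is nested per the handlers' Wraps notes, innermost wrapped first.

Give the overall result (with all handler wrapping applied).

Step-by-step:
get @ H0 ⇒ 1
put(11) @ H0 ⇒ s:=11
H0 returns (4, 11)
H1 returns [(4, 11)]
= [(4, 11)]

Answer: [(4, 11)]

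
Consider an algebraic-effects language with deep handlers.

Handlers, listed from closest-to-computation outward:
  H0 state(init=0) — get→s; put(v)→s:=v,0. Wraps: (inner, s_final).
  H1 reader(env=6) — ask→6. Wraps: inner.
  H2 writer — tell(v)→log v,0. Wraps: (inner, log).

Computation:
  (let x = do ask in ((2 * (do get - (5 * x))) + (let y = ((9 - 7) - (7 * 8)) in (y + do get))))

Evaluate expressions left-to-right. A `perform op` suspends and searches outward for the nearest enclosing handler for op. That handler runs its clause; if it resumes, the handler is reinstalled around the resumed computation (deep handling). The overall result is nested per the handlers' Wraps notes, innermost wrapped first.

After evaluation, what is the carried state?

Evaluation trace:
ask @ H1 ⇒ 6
get @ H0 ⇒ 0
get @ H0 ⇒ 0
H0 returns (-114, 0)
H1 returns (-114, 0)
H2 returns ((-114, 0), ())
= ((-114, 0), ())

Answer: 0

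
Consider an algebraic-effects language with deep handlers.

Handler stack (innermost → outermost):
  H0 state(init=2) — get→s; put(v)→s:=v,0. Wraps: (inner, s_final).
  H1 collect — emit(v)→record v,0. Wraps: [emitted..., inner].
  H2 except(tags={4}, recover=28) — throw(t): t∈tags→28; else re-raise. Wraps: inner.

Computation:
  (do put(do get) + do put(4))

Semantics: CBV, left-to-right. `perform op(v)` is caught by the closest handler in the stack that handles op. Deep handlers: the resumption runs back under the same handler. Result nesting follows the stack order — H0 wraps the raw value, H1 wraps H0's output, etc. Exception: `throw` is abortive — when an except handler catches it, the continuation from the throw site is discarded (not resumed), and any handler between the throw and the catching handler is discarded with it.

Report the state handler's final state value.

Evaluation trace:
get @ H0 ⇒ 2
put(2) @ H0 ⇒ s:=2
put(4) @ H0 ⇒ s:=4
H0 returns (0, 4)
H1 returns [(0, 4)]
H2 returns [(0, 4)]
= [(0, 4)]

Answer: 4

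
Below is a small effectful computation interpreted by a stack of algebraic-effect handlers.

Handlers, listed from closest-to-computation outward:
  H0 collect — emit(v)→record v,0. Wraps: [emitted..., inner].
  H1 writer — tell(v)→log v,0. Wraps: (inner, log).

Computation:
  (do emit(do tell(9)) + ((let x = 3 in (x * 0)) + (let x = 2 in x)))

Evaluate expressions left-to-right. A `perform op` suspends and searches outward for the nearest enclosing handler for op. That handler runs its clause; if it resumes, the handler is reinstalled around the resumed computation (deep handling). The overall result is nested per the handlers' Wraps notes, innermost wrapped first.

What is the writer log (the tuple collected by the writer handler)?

Working:
tell(9) @ H1 ⇒ log+=9
emit(0) @ H0 ⇒ out+=0
H0 returns [0, 2]
H1 returns ([0, 2], (9))
= ([0, 2], (9))

Answer: (9)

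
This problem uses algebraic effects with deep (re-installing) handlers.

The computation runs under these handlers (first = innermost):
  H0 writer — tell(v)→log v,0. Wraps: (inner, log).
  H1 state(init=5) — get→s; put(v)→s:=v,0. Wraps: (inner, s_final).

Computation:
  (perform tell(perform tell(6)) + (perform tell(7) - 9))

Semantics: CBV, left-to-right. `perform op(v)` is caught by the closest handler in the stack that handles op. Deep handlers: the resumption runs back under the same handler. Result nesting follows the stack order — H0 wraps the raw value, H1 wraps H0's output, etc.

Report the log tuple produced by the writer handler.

Answer: (6, 0, 7)

Evaluation trace:
tell(6) @ H0 ⇒ log+=6
tell(0) @ H0 ⇒ log+=0
tell(7) @ H0 ⇒ log+=7
H0 returns (-9, (6, 0, 7))
H1 returns ((-9, (6, 0, 7)), 5)
= ((-9, (6, 0, 7)), 5)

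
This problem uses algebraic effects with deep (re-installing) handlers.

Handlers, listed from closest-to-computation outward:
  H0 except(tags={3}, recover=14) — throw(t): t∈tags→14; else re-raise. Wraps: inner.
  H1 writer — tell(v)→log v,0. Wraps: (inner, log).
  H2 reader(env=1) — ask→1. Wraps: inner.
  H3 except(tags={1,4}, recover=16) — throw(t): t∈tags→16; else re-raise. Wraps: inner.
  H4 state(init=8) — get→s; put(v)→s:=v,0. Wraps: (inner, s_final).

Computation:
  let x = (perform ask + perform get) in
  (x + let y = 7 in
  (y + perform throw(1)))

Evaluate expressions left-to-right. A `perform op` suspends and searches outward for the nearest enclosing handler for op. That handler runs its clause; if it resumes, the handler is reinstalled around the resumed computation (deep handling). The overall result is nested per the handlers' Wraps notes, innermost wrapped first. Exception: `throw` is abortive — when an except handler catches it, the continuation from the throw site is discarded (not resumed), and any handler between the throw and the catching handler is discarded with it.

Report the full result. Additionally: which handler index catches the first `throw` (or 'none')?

Evaluation trace:
ask @ H2 ⇒ 1
get @ H4 ⇒ 8
throw(1) @ H0 re-raised
throw(1) @ H3 caught ⇒ 16
H4 returns (16, 8)
= (16, 8)

Answer: (16, 8) ; first throw caught by: H3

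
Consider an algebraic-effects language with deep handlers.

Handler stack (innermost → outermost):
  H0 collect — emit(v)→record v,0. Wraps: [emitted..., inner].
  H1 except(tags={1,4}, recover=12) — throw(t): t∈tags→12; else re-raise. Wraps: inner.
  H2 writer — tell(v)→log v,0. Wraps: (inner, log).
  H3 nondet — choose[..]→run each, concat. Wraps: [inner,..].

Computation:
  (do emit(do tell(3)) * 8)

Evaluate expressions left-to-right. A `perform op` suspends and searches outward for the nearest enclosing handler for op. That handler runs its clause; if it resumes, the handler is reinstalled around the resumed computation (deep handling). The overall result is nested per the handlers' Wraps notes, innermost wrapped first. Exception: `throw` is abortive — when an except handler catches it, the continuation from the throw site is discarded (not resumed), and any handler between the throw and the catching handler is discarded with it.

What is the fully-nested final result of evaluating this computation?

Working:
tell(3) @ H2 ⇒ log+=3
emit(0) @ H0 ⇒ out+=0
H0 returns [0, 0]
H1 returns [0, 0]
H2 returns ([0, 0], (3))
H3 returns [([0, 0], (3))]
= [([0, 0], (3))]

Answer: [([0, 0], (3))]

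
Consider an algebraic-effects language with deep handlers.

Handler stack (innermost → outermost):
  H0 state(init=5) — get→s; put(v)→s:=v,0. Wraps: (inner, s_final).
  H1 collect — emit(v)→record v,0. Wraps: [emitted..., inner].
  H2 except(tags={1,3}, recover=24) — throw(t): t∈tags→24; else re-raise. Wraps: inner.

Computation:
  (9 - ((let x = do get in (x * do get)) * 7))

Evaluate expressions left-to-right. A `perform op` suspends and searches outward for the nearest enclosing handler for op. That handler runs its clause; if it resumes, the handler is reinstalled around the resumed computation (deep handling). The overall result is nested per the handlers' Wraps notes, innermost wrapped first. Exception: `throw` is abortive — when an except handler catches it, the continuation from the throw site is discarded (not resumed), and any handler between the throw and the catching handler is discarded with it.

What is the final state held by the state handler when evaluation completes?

Evaluation trace:
get @ H0 ⇒ 5
get @ H0 ⇒ 5
H0 returns (-166, 5)
H1 returns [(-166, 5)]
H2 returns [(-166, 5)]
= [(-166, 5)]

Answer: 5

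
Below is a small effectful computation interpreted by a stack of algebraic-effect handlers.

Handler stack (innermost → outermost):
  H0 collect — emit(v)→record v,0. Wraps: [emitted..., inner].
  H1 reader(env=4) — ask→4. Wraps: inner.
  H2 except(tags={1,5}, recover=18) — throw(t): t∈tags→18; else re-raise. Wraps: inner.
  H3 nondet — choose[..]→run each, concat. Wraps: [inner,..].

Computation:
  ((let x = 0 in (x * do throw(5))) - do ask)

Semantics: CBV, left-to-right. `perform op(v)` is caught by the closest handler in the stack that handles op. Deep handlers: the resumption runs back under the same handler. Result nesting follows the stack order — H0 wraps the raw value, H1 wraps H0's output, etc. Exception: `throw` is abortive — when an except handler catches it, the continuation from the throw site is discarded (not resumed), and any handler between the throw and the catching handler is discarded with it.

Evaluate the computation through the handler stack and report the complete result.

Answer: [18]

Evaluation trace:
throw(5) @ H2 caught ⇒ 18
H3 returns [18]
= [18]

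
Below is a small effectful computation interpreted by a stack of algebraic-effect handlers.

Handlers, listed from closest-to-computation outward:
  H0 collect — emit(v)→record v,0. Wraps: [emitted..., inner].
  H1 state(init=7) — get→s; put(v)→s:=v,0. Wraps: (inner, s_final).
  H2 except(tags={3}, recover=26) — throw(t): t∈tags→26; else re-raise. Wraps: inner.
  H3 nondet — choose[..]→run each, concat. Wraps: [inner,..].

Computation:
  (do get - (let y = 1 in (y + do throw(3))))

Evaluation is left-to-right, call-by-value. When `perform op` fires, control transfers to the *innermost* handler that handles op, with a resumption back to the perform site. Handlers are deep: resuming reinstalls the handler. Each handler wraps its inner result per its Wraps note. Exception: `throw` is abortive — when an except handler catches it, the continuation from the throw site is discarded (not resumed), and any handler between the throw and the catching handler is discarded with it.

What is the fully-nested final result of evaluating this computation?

Step-by-step:
get @ H1 ⇒ 7
throw(3) @ H2 caught ⇒ 26
H3 returns [26]
= [26]

Answer: [26]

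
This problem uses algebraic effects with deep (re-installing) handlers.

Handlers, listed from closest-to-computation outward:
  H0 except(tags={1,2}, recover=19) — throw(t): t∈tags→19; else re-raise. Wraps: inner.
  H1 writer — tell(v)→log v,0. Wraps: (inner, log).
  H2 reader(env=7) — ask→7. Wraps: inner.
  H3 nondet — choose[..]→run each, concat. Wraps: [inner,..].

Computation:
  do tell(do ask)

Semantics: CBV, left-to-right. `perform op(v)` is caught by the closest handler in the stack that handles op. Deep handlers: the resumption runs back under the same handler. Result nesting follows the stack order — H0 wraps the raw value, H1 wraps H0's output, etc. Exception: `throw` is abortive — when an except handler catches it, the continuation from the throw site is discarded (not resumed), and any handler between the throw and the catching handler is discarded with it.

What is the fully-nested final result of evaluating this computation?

Answer: [(0, (7))]

Evaluation trace:
ask @ H2 ⇒ 7
tell(7) @ H1 ⇒ log+=7
H0 returns 0
H1 returns (0, (7))
H2 returns (0, (7))
H3 returns [(0, (7))]
= [(0, (7))]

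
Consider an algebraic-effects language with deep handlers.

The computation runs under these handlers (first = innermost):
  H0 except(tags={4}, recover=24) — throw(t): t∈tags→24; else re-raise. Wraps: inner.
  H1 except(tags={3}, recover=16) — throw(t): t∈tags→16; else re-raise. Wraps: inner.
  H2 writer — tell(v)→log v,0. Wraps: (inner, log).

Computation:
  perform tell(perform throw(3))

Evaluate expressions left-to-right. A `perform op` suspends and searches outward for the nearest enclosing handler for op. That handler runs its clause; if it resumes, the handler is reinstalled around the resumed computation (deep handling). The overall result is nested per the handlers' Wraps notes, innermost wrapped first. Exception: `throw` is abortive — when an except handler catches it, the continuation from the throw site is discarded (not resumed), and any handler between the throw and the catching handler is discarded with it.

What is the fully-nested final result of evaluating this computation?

Answer: (16, ())

Working:
throw(3) @ H0 re-raised
throw(3) @ H1 caught ⇒ 16
H2 returns (16, ())
= (16, ())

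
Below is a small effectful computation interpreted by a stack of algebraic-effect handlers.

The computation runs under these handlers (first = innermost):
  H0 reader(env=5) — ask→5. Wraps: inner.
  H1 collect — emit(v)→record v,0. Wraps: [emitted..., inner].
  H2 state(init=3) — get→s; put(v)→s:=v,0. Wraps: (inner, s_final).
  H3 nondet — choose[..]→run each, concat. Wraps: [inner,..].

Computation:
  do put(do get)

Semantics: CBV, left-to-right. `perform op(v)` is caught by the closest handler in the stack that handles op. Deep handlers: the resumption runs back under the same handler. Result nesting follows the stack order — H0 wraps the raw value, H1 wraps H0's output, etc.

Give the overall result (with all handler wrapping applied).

Evaluation trace:
get @ H2 ⇒ 3
put(3) @ H2 ⇒ s:=3
H0 returns 0
H1 returns [0]
H2 returns ([0], 3)
H3 returns [([0], 3)]
= [([0], 3)]

Answer: [([0], 3)]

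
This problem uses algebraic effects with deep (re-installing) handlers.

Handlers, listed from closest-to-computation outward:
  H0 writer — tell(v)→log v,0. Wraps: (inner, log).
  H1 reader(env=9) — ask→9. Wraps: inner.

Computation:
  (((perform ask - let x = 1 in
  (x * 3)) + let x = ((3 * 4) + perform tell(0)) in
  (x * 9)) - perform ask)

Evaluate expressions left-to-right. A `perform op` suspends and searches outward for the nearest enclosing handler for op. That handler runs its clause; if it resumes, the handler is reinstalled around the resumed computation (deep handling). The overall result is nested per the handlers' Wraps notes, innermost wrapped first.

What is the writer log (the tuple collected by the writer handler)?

Answer: (0)

Step-by-step:
ask @ H1 ⇒ 9
tell(0) @ H0 ⇒ log+=0
ask @ H1 ⇒ 9
H0 returns (105, (0))
H1 returns (105, (0))
= (105, (0))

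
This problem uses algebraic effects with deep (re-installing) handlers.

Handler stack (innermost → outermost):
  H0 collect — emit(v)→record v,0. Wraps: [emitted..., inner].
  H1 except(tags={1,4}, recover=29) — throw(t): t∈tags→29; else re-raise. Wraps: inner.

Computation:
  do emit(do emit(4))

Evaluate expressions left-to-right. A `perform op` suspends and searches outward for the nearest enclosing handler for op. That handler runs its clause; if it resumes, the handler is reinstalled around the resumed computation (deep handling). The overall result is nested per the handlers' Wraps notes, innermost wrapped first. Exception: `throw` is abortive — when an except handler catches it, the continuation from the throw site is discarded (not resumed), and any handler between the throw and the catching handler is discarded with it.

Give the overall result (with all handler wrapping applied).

Answer: [4, 0, 0]

Working:
emit(4) @ H0 ⇒ out+=4
emit(0) @ H0 ⇒ out+=0
H0 returns [4, 0, 0]
H1 returns [4, 0, 0]
= [4, 0, 0]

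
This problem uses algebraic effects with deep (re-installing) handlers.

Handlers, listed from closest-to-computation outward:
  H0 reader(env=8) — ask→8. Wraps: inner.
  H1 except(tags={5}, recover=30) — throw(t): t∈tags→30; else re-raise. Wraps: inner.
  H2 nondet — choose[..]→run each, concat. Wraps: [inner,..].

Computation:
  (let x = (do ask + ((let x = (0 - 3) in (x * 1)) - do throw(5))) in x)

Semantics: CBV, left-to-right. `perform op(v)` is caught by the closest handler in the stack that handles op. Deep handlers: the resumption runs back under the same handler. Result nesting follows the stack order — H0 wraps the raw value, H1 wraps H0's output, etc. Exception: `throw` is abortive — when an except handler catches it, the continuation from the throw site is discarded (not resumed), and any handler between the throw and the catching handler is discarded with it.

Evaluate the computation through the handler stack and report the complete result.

Answer: [30]

Working:
ask @ H0 ⇒ 8
throw(5) @ H1 caught ⇒ 30
H2 returns [30]
= [30]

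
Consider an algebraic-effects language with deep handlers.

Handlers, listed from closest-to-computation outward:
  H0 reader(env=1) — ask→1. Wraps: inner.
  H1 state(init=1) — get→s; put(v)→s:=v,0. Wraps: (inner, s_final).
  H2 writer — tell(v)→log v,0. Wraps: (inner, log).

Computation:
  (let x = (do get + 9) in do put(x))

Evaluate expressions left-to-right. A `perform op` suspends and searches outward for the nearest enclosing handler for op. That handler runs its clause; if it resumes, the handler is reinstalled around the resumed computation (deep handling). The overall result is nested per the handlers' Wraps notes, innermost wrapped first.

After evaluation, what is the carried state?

Working:
get @ H1 ⇒ 1
put(10) @ H1 ⇒ s:=10
H0 returns 0
H1 returns (0, 10)
H2 returns ((0, 10), ())
= ((0, 10), ())

Answer: 10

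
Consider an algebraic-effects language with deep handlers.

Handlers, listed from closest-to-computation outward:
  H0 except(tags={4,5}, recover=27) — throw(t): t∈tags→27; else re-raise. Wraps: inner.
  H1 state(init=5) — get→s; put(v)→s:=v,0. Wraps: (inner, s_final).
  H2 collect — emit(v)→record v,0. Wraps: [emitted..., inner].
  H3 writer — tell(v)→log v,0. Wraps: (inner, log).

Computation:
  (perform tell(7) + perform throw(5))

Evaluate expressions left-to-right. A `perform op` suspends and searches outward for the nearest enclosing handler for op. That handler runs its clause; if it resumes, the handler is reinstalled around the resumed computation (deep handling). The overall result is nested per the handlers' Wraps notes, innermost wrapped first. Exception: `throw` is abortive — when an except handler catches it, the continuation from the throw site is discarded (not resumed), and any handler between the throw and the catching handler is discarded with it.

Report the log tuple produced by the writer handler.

Answer: (7)

Working:
tell(7) @ H3 ⇒ log+=7
throw(5) @ H0 caught ⇒ 27
H1 returns (27, 5)
H2 returns [(27, 5)]
H3 returns ([(27, 5)], (7))
= ([(27, 5)], (7))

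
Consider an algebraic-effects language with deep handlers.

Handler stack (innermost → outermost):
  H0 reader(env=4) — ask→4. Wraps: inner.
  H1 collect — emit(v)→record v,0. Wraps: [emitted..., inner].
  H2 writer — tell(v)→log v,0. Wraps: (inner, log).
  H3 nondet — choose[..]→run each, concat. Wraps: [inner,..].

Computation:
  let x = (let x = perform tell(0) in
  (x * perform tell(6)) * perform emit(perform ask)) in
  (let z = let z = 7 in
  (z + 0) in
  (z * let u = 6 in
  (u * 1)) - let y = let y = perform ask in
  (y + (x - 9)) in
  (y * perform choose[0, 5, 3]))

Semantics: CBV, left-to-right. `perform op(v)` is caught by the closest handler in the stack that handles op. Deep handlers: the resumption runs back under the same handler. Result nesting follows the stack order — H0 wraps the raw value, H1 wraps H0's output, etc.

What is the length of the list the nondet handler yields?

Step-by-step:
tell(0) @ H2 ⇒ log+=0
tell(6) @ H2 ⇒ log+=6
ask @ H0 ⇒ 4
emit(4) @ H1 ⇒ out+=4
ask @ H0 ⇒ 4
choose[0, 5, 3] @ H3
  branch[0] choose=0:
    H0 returns 42
    H1 returns [4, 42]
    H2 returns ([4, 42], (0, 6))
    H3 returns [([4, 42], (0, 6))]
  branch[1] choose=5:
    H0 returns 67
    H1 returns [4, 67]
    H2 returns ([4, 67], (0, 6))
    H3 returns [([4, 67], (0, 6))]
  branch[2] choose=3:
    H0 returns 57
    H1 returns [4, 57]
    H2 returns ([4, 57], (0, 6))
    H3 returns [([4, 57], (0, 6))]
= [([4, 42], (0, 6)), ([4, 67], (0, 6)), ([4, 57], (0, 6))]

Answer: 3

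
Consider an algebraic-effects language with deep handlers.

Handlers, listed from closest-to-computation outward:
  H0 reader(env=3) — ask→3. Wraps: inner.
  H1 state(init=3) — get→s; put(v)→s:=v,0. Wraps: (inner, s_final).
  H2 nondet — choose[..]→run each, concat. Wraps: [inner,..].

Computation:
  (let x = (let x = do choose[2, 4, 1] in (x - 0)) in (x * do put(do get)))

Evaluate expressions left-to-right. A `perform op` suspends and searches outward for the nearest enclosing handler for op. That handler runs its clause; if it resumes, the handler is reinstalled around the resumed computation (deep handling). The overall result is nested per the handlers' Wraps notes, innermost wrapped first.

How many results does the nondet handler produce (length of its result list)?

Evaluation trace:
choose[2, 4, 1] @ H2
  branch[0] choose=2:
    get @ H1 ⇒ 3
    put(3) @ H1 ⇒ s:=3
    H0 returns 0
    H1 returns (0, 3)
    H2 returns [(0, 3)]
  branch[1] choose=4:
    get @ H1 ⇒ 3
    put(3) @ H1 ⇒ s:=3
    H0 returns 0
    H1 returns (0, 3)
    H2 returns [(0, 3)]
  branch[2] choose=1:
    get @ H1 ⇒ 3
    put(3) @ H1 ⇒ s:=3
    H0 returns 0
    H1 returns (0, 3)
    H2 returns [(0, 3)]
= [(0, 3), (0, 3), (0, 3)]

Answer: 3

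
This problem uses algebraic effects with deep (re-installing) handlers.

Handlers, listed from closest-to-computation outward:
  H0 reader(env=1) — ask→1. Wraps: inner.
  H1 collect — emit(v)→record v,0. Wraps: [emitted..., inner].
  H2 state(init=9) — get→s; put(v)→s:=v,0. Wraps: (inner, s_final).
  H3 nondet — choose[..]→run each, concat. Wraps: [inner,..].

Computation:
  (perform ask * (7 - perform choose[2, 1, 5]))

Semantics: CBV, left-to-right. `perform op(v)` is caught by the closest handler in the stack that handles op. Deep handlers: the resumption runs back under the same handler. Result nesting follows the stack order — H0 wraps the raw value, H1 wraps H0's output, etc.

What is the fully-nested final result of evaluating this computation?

Evaluation trace:
ask @ H0 ⇒ 1
choose[2, 1, 5] @ H3
  branch[0] choose=2:
    H0 returns 5
    H1 returns [5]
    H2 returns ([5], 9)
    H3 returns [([5], 9)]
  branch[1] choose=1:
    H0 returns 6
    H1 returns [6]
    H2 returns ([6], 9)
    H3 returns [([6], 9)]
  branch[2] choose=5:
    H0 returns 2
    H1 returns [2]
    H2 returns ([2], 9)
    H3 returns [([2], 9)]
= [([5], 9), ([6], 9), ([2], 9)]

Answer: [([5], 9), ([6], 9), ([2], 9)]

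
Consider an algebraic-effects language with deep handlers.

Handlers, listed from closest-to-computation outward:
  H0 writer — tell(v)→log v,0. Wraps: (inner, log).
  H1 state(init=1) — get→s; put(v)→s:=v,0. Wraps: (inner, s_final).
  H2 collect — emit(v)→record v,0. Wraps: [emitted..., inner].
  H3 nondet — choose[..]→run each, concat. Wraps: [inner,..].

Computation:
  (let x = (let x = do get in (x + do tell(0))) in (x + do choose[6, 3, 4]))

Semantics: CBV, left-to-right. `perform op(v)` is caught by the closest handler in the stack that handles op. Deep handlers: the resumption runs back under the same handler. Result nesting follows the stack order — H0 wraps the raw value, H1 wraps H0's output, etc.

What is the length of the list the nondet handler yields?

Answer: 3

Evaluation trace:
get @ H1 ⇒ 1
tell(0) @ H0 ⇒ log+=0
choose[6, 3, 4] @ H3
  branch[0] choose=6:
    H0 returns (7, (0))
    H1 returns ((7, (0)), 1)
    H2 returns [((7, (0)), 1)]
    H3 returns [[((7, (0)), 1)]]
  branch[1] choose=3:
    H0 returns (4, (0))
    H1 returns ((4, (0)), 1)
    H2 returns [((4, (0)), 1)]
    H3 returns [[((4, (0)), 1)]]
  branch[2] choose=4:
    H0 returns (5, (0))
    H1 returns ((5, (0)), 1)
    H2 returns [((5, (0)), 1)]
    H3 returns [[((5, (0)), 1)]]
= [[((7, (0)), 1)], [((4, (0)), 1)], [((5, (0)), 1)]]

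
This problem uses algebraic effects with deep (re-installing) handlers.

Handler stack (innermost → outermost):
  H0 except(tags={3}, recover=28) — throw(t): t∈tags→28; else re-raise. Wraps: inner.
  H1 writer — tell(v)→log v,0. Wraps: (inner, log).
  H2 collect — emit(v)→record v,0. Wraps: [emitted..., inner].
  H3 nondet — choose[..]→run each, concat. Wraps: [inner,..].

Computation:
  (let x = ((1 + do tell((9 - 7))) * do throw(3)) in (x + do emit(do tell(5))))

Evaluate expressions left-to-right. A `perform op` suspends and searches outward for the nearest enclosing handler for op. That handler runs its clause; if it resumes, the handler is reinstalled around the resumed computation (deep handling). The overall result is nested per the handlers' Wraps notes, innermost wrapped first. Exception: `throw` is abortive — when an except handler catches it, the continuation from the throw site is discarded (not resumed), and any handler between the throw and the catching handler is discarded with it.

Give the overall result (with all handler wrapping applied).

Answer: [[(28, (2))]]

Evaluation trace:
tell(2) @ H1 ⇒ log+=2
throw(3) @ H0 caught ⇒ 28
H1 returns (28, (2))
H2 returns [(28, (2))]
H3 returns [[(28, (2))]]
= [[(28, (2))]]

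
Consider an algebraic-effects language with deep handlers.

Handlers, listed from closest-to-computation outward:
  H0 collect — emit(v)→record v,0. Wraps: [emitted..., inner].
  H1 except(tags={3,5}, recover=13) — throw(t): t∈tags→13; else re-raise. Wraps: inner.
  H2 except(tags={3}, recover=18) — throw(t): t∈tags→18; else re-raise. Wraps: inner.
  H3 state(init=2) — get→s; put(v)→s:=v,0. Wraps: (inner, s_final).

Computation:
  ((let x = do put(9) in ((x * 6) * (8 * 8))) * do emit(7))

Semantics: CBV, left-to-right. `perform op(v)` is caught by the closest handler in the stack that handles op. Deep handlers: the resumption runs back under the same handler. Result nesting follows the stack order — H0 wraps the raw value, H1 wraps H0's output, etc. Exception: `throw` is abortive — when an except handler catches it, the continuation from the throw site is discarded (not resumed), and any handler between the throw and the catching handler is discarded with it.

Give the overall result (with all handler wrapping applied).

Answer: ([7, 0], 9)

Evaluation trace:
put(9) @ H3 ⇒ s:=9
emit(7) @ H0 ⇒ out+=7
H0 returns [7, 0]
H1 returns [7, 0]
H2 returns [7, 0]
H3 returns ([7, 0], 9)
= ([7, 0], 9)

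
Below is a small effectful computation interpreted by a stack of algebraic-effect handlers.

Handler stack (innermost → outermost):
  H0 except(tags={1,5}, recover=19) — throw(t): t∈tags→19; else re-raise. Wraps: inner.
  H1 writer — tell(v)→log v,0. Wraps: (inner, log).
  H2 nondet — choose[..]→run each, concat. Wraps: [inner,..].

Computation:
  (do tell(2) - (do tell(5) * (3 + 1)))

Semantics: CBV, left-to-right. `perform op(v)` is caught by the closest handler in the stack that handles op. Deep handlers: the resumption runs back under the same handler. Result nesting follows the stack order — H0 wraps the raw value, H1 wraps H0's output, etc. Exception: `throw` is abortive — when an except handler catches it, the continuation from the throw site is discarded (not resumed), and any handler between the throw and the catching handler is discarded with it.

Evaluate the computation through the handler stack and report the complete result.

Step-by-step:
tell(2) @ H1 ⇒ log+=2
tell(5) @ H1 ⇒ log+=5
H0 returns 0
H1 returns (0, (2, 5))
H2 returns [(0, (2, 5))]
= [(0, (2, 5))]

Answer: [(0, (2, 5))]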